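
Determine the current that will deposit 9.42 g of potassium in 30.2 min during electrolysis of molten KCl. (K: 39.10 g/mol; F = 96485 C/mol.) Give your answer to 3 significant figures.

12.8 A

n(K) = 9.42 / 39.10 = 0.2409 mol
K⁺ + e⁻ → K, so n(e⁻) = 0.2409 mol
Q = 0.2409 × 96485 = 23240 C
I = Q / t = 23240 / 1812 s = 12.8 A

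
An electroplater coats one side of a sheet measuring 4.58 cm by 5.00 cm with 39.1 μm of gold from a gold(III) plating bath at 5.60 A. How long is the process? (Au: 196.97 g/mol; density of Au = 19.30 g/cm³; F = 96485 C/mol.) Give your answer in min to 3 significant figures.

Plated area = 4.58 × 5.00 = 22.90 cm²
Volume = 22.90 × 39.1×10⁻⁴ cm = 0.08954 cm³
m(Au) = 0.08954 × 19.30 = 1.728 g
n(Au) = 1.728 / 196.97 = 0.008773 mol; n(e⁻) = 3 × 0.008773 = 0.02632 mol
Q = 0.02632 × 96485 = 2539 C
t = 2539 / 5.60 = 453.4 s = 7.56 min

7.56 min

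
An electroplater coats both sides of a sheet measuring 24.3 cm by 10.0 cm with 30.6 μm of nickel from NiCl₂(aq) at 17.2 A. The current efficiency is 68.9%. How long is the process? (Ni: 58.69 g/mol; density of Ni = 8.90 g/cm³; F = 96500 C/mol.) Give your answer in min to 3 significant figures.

Plated area = 2 × 24.3 × 10.0 = 486.0 cm²
Volume = 486.0 × 30.6×10⁻⁴ cm = 1.487 cm³
m(Ni) = 1.487 × 8.90 = 13.23 g
n(Ni) = 13.23 / 58.69 = 0.2254 mol; n(e⁻) = 2 × 0.2254 = 0.4508 mol
Q = 0.4508 × 96500 / 0.689 = 63140 C
t = 63140 / 17.2 = 3671 s = 61.2 min

61.2 min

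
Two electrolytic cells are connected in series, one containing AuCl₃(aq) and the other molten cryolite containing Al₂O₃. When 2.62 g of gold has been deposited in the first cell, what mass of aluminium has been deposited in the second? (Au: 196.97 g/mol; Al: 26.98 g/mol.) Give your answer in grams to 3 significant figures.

n(Au) = 2.62 / 196.97 = 0.01330 mol
Au³⁺ + 3e⁻ → Au, so n(e⁻) = 3 × 0.01330 = 0.03990 mol
Same current for the same time ⇒ same n(e⁻) = 0.03990 mol in both cells.
Al³⁺ + 3e⁻ → Al, so n(Al) = 0.03990 / 3 = 0.01330 mol
m(Al) = 0.01330 × 26.98 = 0.359 g

0.359 g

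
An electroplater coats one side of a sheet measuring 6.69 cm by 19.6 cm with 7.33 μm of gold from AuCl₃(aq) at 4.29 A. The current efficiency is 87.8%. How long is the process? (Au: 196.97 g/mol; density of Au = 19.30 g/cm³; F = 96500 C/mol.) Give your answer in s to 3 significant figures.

Plated area = 6.69 × 19.6 = 131.1 cm²
Volume = 131.1 × 7.33×10⁻⁴ cm = 0.09610 cm³
m(Au) = 0.09610 × 19.30 = 1.855 g
n(Au) = 1.855 / 196.97 = 0.009418 mol; n(e⁻) = 3 × 0.009418 = 0.02825 mol
Q = 0.02825 × 96500 / 0.878 = 3105 C
t = 3105 / 4.29 = 723.8 s

724 s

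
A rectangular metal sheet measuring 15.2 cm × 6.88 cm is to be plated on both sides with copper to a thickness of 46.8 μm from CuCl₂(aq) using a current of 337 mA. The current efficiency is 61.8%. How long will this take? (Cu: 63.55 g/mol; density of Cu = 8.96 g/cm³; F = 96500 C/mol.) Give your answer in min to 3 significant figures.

2130 min

Plated area = 2 × 15.2 × 6.88 = 209.2 cm²
Volume = 209.2 × 46.8×10⁻⁴ cm = 0.9791 cm³
m(Cu) = 0.9791 × 8.96 = 8.773 g
n(Cu) = 8.773 / 63.55 = 0.1380 mol; n(e⁻) = 2 × 0.1380 = 0.2760 mol
Q = 0.2760 × 96500 / 0.618 = 43100 C
t = 43100 / 0.337 = 1.279×10^5 s = 2130 min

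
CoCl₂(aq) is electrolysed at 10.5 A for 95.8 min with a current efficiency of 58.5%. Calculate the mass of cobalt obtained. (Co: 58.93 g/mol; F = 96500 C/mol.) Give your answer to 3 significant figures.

Q = 10.5 × 5748 = 60350 C
n(e⁻) = 60350 / 96500 = 0.6254 mol
Co²⁺ + 2e⁻ → Co, so theoretical m(Co) = 0.3127 × 58.93 = 18.43 g
Actual mass = 58.5% × 18.43 = 10.8 g

10.8 g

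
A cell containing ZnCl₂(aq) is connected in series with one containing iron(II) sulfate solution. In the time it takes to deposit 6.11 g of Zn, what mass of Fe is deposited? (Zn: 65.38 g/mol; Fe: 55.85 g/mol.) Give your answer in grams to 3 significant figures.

5.22 g

n(Zn) = 6.11 / 65.38 = 0.09345 mol
Zn²⁺ + 2e⁻ → Zn, so n(e⁻) = 2 × 0.09345 = 0.1869 mol
Since the cells are in series, n(e⁻) in the Fe cell is also 0.1869 mol.
Fe²⁺ + 2e⁻ → Fe, so n(Fe) = 0.1869 / 2 = 0.09345 mol
m(Fe) = 0.09345 × 55.85 = 5.22 g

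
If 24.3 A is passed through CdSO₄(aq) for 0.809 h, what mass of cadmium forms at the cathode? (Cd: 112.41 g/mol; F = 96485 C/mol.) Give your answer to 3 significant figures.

41.2 g

Q = 24.3 A × 2912.4 s = 70770 C
Moles of electrons = 70770 / 96485 = 0.7335 mol
Cd²⁺ + 2e⁻ → Cd, so n(Cd) = 0.7335 / 2 = 0.3668 mol
m = 0.3668 × 112.41 = 41.2 g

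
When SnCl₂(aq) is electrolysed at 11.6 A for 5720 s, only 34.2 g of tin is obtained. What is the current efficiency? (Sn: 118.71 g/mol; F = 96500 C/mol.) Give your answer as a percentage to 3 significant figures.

Q = 11.6 × 5720 = 66350 C
n(e⁻) = 66350 / 96500 = 0.6876 mol
Sn²⁺ + 2e⁻ → Sn, so theoretical n(Sn) = 0.3438 mol → 40.81 g
Efficiency = 34.2 / 40.81 = 0.8380 = 83.8%

83.8%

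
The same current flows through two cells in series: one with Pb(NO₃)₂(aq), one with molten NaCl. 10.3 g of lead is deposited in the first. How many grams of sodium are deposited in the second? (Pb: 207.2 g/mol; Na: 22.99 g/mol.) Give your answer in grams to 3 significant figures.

2.29 g

n(Pb) = 10.3 / 207.2 = 0.04971 mol
Pb²⁺ + 2e⁻ → Pb, so n(e⁻) = 2 × 0.04971 = 0.09942 mol
Same current for the same time ⇒ same n(e⁻) = 0.09942 mol in both cells.
Na⁺ + e⁻ → Na, so n(Na) = 0.09942 mol
m(Na) = 0.09942 × 22.99 = 2.29 g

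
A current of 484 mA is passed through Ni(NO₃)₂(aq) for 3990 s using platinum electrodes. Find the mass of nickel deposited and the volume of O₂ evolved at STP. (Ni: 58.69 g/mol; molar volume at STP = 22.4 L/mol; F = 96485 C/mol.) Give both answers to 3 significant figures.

Q = 0.484 × 3990 = 1931 C; n(e⁻) = 1931 / 96485 = 0.02001 mol
Cathode: Ni²⁺ + 2e⁻ → Ni → n(Ni) = 0.02001/2 = 0.01001 mol → 0.587 g
Anode: 2H₂O → O₂ + 4H⁺ + 4e⁻ → n(O₂) = 0.02001/4 = 0.005003 mol → 0.112 L

0.587 g Ni; 0.112 L O₂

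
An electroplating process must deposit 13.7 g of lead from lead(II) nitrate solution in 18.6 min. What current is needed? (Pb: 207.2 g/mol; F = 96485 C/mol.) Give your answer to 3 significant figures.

11.4 A

n(Pb) = 13.7 / 207.2 = 0.06612 mol
Pb²⁺ + 2e⁻ → Pb, so n(e⁻) = 2 × 0.06612 = 0.1322 mol
Q = 0.1322 × 96485 = 12760 C
I = Q / t = 12760 / 1116 s = 11.4 A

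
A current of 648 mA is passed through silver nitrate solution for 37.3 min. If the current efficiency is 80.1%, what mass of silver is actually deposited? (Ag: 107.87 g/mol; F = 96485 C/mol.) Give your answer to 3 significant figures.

1.30 g

Q = 0.648 × 2238 = 1450 C
n(e⁻) = 1450 / 96485 = 0.01503 mol
Ag⁺ + e⁻ → Ag, so theoretical m(Ag) = 0.01503 × 107.87 = 1.621 g
Actual mass = 80.1% × 1.621 = 1.30 g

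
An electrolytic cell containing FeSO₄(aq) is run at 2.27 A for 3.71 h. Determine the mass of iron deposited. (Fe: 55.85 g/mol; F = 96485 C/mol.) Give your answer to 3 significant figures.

Charge passed = 2.27 × 13356 = 30320 C
n(e⁻) = 30320 / 96485 = 0.3142 mol
Fe²⁺ + 2e⁻ → Fe, so n(Fe) = 0.3142 / 2 = 0.1571 mol
m = 0.1571 × 55.85 = 8.77 g

8.77 g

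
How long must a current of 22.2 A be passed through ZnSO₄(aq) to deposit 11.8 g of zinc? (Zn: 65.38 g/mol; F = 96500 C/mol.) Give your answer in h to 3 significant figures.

0.436 h

n(Zn) = 11.8 / 65.38 = 0.1805 mol
Zn²⁺ + 2e⁻ → Zn, so n(e⁻) = 2 × 0.1805 = 0.3610 mol
Q = 0.3610 × 96500 = 34840 C
t = Q / I = 34840 / 22.2 = 1569 s = 0.436 h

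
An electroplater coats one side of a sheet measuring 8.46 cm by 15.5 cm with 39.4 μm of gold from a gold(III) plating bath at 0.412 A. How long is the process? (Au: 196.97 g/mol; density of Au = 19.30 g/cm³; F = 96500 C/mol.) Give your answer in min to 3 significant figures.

593 min

Plated area = 8.46 × 15.5 = 131.1 cm²
Volume = 131.1 × 39.4×10⁻⁴ cm = 0.5165 cm³
m(Au) = 0.5165 × 19.30 = 9.968 g
n(Au) = 9.968 / 196.97 = 0.05061 mol; n(e⁻) = 3 × 0.05061 = 0.1518 mol
Q = 0.1518 × 96500 = 14650 C
t = 14650 / 0.412 = 35560 s = 593 min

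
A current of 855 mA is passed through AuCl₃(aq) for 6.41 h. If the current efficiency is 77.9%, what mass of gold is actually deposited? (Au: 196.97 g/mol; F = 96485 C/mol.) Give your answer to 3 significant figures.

10.5 g

Q = 0.855 × 23076 = 19730 C
n(e⁻) = 19730 / 96485 = 0.2045 mol
Au³⁺ + 3e⁻ → Au, so theoretical m(Au) = 0.06817 × 196.97 = 13.43 g
Actual mass = 77.9% × 13.43 = 10.5 g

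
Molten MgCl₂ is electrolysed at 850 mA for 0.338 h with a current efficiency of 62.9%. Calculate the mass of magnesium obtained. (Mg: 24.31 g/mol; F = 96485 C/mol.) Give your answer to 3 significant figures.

0.0820 g

Q = 0.850 × 1216.8 = 1034 C
n(e⁻) = 1034 / 96485 = 0.01072 mol
Mg²⁺ + 2e⁻ → Mg, so theoretical m(Mg) = 0.005360 × 24.31 = 0.1303 g
Actual mass = 62.9% × 0.1303 = 0.0820 g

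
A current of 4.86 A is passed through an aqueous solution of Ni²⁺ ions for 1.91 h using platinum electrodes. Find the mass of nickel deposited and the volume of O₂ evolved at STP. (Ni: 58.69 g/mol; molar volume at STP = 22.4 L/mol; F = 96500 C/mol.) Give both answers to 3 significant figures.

10.2 g Ni; 1.94 L O₂

Q = 4.86 × 6876 = 33420 C; n(e⁻) = 33420 / 96500 = 0.3463 mol
Cathode: Ni²⁺ + 2e⁻ → Ni → n(Ni) = 0.3463/2 = 0.1732 mol → 10.2 g
Anode: 2H₂O → O₂ + 4H⁺ + 4e⁻ → n(O₂) = 0.3463/4 = 0.08658 mol → 1.94 L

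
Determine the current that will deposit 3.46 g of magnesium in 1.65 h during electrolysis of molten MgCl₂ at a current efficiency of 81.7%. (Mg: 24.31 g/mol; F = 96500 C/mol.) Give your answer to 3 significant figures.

5.66 A

n(Mg) = 3.46 / 24.31 = 0.1423 mol
Mg²⁺ + 2e⁻ → Mg, so n(e⁻) = 2 × 0.1423 = 0.2846 mol
Q = 0.2846 × 96500 / 0.817 = 33620 C
I = Q / t = 33620 / 5940 s = 5.66 A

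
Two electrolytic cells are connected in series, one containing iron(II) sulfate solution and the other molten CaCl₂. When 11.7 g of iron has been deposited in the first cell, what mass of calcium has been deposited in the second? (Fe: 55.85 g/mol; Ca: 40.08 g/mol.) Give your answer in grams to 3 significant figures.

n(Fe) = 11.7 / 55.85 = 0.2095 mol
Fe²⁺ + 2e⁻ → Fe, so n(e⁻) = 2 × 0.2095 = 0.4190 mol
The cells are in series, so the same charge (and hence the same n(e⁻) = 0.4190 mol) passes through both.
Ca²⁺ + 2e⁻ → Ca, so n(Ca) = 0.4190 / 2 = 0.2095 mol
m(Ca) = 0.2095 × 40.08 = 8.40 g

8.40 g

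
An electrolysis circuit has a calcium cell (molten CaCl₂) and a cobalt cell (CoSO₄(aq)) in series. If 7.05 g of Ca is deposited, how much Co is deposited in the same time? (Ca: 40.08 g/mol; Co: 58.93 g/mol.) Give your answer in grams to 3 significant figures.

n(Ca) = 7.05 / 40.08 = 0.1759 mol
Ca²⁺ + 2e⁻ → Ca, so n(e⁻) = 2 × 0.1759 = 0.3518 mol
Same current for the same time ⇒ same n(e⁻) = 0.3518 mol in both cells.
Co²⁺ + 2e⁻ → Co, so n(Co) = 0.3518 / 2 = 0.1759 mol
m(Co) = 0.1759 × 58.93 = 10.4 g

10.4 g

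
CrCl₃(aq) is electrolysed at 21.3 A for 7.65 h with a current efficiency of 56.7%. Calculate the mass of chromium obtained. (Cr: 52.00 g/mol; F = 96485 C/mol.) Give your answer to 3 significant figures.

59.8 g

Q = 21.3 × 27540 = 5.866×10^5 C
n(e⁻) = 5.866×10^5 / 96485 = 6.080 mol
Cr³⁺ + 3e⁻ → Cr, so theoretical m(Cr) = 2.027 × 52.00 = 105.4 g
Actual mass = 56.7% × 105.4 = 59.8 g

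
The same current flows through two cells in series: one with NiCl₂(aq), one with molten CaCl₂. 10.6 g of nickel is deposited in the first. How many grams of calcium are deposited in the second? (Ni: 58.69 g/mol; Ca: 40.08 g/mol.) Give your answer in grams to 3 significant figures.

n(Ni) = 10.6 / 58.69 = 0.1806 mol
Ni²⁺ + 2e⁻ → Ni, so n(e⁻) = 2 × 0.1806 = 0.3612 mol
The cells are in series, so the same charge (and hence the same n(e⁻) = 0.3612 mol) passes through both.
Ca²⁺ + 2e⁻ → Ca, so n(Ca) = 0.3612 / 2 = 0.1806 mol
m(Ca) = 0.1806 × 40.08 = 7.24 g

7.24 g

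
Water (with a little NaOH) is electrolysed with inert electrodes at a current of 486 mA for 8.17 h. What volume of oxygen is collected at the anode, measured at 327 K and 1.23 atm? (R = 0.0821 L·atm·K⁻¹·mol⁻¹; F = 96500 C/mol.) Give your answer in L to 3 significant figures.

Charge passed = 0.486 × 29412 = 14290 C
Moles of electrons = 14290 / 96500 = 0.1481 mol
2H₂O → O₂ + 4H⁺ + 4e⁻, so n(O₂) = 0.1481 / 4 = 0.03703 mol
V = nRT/P = 0.03703 × 0.0821 × 327 / 1.23 = 0.8082 L

0.808 L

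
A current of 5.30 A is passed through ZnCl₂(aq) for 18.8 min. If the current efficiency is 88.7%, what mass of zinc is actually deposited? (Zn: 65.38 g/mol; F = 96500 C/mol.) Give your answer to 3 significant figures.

1.80 g

Q = 5.30 × 1128 = 5978 C
n(e⁻) = 5978 / 96500 = 0.06195 mol
Zn²⁺ + 2e⁻ → Zn, so theoretical m(Zn) = 0.03098 × 65.38 = 2.025 g
Actual mass = 88.7% × 2.025 = 1.80 g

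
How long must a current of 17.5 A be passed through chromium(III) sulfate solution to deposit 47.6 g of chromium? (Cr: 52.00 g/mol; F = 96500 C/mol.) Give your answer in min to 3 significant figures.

252 min

n(Cr) = 47.6 / 52.00 = 0.9154 mol
Cr³⁺ + 3e⁻ → Cr, so n(e⁻) = 3 × 0.9154 = 2.746 mol
Q = 2.746 × 96500 = 2.650×10^5 C
t = Q / I = 2.650×10^5 / 17.5 = 15140 s = 252 min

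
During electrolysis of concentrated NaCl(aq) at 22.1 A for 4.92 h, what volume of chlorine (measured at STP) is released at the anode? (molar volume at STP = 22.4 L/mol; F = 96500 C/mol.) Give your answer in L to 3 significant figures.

45.4 L

Q = 22.1 A × 17712 s = 3.914×10^5 C
n(e⁻) = Q/F = 3.914×10^5/96500 = 4.056 mol
2Cl⁻ → Cl₂ + 2e⁻, so n(Cl₂) = 4.056 / 2 = 2.028 mol
V = 2.028 × 22.4 = 45.43 L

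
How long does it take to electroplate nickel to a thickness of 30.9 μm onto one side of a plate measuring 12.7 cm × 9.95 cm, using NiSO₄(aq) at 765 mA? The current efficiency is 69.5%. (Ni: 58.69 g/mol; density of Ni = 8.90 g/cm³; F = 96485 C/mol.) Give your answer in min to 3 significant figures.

Plated area = 12.7 × 9.95 = 126.4 cm²
Volume = 126.4 × 30.9×10⁻⁴ cm = 0.3906 cm³
m(Ni) = 0.3906 × 8.90 = 3.476 g
n(Ni) = 3.476 / 58.69 = 0.05923 mol; n(e⁻) = 2 × 0.05923 = 0.1185 mol
Q = 0.1185 × 96485 / 0.695 = 16450 C
t = 16450 / 0.765 = 21500 s = 358 min

358 min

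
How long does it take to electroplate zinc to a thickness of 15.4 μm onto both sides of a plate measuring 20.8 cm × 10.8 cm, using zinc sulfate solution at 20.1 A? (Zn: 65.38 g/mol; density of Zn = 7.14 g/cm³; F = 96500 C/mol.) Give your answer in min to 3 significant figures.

12.1 min

Plated area = 2 × 20.8 × 10.8 = 449.3 cm²
Volume = 449.3 × 15.4×10⁻⁴ cm = 0.6919 cm³
m(Zn) = 0.6919 × 7.14 = 4.940 g
n(Zn) = 4.940 / 65.38 = 0.07556 mol; n(e⁻) = 2 × 0.07556 = 0.1511 mol
Q = 0.1511 × 96500 = 14580 C
t = 14580 / 20.1 = 725.4 s = 12.1 min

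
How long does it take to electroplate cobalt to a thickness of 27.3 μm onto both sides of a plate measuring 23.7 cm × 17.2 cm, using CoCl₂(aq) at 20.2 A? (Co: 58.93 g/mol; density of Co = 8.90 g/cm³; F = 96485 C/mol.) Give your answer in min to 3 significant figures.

53.5 min

Plated area = 2 × 23.7 × 17.2 = 815.3 cm²
Volume = 815.3 × 27.3×10⁻⁴ cm = 2.226 cm³
m(Co) = 2.226 × 8.90 = 19.81 g
n(Co) = 19.81 / 58.93 = 0.3362 mol; n(e⁻) = 2 × 0.3362 = 0.6724 mol
Q = 0.6724 × 96485 = 64880 C
t = 64880 / 20.2 = 3212 s = 53.5 min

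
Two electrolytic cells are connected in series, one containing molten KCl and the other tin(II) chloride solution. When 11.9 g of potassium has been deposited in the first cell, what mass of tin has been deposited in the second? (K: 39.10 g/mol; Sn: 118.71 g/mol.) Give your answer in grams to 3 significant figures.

n(K) = 11.9 / 39.10 = 0.3043 mol
K⁺ + e⁻ → K, so n(e⁻) = 0.3043 mol
In series, the same 0.3043 mol of electrons flows through the second cell.
Sn²⁺ + 2e⁻ → Sn, so n(Sn) = 0.3043 / 2 = 0.1522 mol
m(Sn) = 0.1522 × 118.71 = 18.1 g

18.1 g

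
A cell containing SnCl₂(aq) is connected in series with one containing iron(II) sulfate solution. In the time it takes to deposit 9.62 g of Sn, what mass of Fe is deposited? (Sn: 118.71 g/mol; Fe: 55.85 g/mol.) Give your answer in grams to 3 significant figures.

n(Sn) = 9.62 / 118.71 = 0.08104 mol
Sn²⁺ + 2e⁻ → Sn, so n(e⁻) = 2 × 0.08104 = 0.1621 mol
In series, the same 0.1621 mol of electrons flows through the second cell.
Fe²⁺ + 2e⁻ → Fe, so n(Fe) = 0.1621 / 2 = 0.08105 mol
m(Fe) = 0.08105 × 55.85 = 4.53 g

4.53 g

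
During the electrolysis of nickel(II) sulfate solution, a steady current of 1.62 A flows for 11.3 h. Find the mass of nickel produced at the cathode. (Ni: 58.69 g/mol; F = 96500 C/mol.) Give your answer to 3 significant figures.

20.0 g

Q = It = 1.62 × 40680 = 65900 C
Moles of electrons = 65900 / 96500 = 0.6829 mol
Ni²⁺ + 2e⁻ → Ni, so n(Ni) = 0.6829 / 2 = 0.3415 mol
m = 0.3415 × 58.69 = 20.0 g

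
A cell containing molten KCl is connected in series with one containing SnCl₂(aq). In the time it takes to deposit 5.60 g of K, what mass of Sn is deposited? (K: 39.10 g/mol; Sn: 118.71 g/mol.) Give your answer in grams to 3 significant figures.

n(K) = 5.60 / 39.10 = 0.1432 mol
K⁺ + e⁻ → K, so n(e⁻) = 0.1432 mol
In series, the same 0.1432 mol of electrons flows through the second cell.
Sn²⁺ + 2e⁻ → Sn, so n(Sn) = 0.1432 / 2 = 0.07160 mol
m(Sn) = 0.07160 × 118.71 = 8.50 g

8.50 g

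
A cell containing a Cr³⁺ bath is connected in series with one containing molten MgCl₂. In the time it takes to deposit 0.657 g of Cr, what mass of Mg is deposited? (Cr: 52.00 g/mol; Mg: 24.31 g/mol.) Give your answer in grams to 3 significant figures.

n(Cr) = 0.657 / 52.00 = 0.01263 mol
Cr³⁺ + 3e⁻ → Cr, so n(e⁻) = 3 × 0.01263 = 0.03789 mol
In series, the same 0.03789 mol of electrons flows through the second cell.
Mg²⁺ + 2e⁻ → Mg, so n(Mg) = 0.03789 / 2 = 0.01895 mol
m(Mg) = 0.01895 × 24.31 = 0.461 g

0.461 g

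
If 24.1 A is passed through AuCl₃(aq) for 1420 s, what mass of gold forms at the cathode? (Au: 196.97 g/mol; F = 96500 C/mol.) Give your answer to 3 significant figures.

23.3 g

Charge passed = 24.1 × 1420 = 34220 C
Moles of electrons = 34220 / 96500 = 0.3546 mol
Au³⁺ + 3e⁻ → Au, so n(Au) = 0.3546 / 3 = 0.1182 mol
m = 0.1182 × 196.97 = 23.3 g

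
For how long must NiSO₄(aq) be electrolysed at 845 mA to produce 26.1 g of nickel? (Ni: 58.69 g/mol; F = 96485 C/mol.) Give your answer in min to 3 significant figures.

1690 min

n(Ni) = 26.1 / 58.69 = 0.4447 mol
Ni²⁺ + 2e⁻ → Ni, so n(e⁻) = 2 × 0.4447 = 0.8894 mol
Q = 0.8894 × 96485 = 85810 C
t = Q / I = 85810 / 0.845 = 1.016×10^5 s = 1690 min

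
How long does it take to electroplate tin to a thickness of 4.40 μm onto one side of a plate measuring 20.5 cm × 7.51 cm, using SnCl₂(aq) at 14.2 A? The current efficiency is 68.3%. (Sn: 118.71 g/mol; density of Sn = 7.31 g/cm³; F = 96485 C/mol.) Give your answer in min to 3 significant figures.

Plated area = 20.5 × 7.51 = 154.0 cm²
Volume = 154.0 × 4.40×10⁻⁴ cm = 0.06776 cm³
m(Sn) = 0.06776 × 7.31 = 0.4953 g
n(Sn) = 0.4953 / 118.71 = 0.004172 mol; n(e⁻) = 2 × 0.004172 = 0.008344 mol
Q = 0.008344 × 96485 / 0.683 = 1179 C
t = 1179 / 14.2 = 83.03 s = 1.38 min

1.38 min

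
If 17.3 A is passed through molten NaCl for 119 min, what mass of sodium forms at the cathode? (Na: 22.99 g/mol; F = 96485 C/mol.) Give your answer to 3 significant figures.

29.4 g

Q = 17.3 A × 7140 s = 1.235×10^5 C
Moles of electrons = 1.235×10^5 / 96485 = 1.280 mol
Na⁺ + e⁻ → Na, so n(Na) = 1.280 mol
m = 1.280 × 22.99 = 29.4 g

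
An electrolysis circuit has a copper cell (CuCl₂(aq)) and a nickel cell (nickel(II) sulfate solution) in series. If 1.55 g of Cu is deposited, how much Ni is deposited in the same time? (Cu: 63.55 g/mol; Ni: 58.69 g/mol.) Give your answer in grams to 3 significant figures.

n(Cu) = 1.55 / 63.55 = 0.02439 mol
Cu²⁺ + 2e⁻ → Cu, so n(e⁻) = 2 × 0.02439 = 0.04878 mol
The cells are in series, so the same charge (and hence the same n(e⁻) = 0.04878 mol) passes through both.
Ni²⁺ + 2e⁻ → Ni, so n(Ni) = 0.04878 / 2 = 0.02439 mol
m(Ni) = 0.02439 × 58.69 = 1.43 g

1.43 g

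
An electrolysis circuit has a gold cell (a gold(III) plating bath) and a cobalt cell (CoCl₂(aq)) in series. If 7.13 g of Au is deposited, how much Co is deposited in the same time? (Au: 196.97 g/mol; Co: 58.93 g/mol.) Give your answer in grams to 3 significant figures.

n(Au) = 7.13 / 196.97 = 0.03620 mol
Au³⁺ + 3e⁻ → Au, so n(e⁻) = 3 × 0.03620 = 0.1086 mol
In series, the same 0.1086 mol of electrons flows through the second cell.
Co²⁺ + 2e⁻ → Co, so n(Co) = 0.1086 / 2 = 0.05430 mol
m(Co) = 0.05430 × 58.93 = 3.20 g

3.20 g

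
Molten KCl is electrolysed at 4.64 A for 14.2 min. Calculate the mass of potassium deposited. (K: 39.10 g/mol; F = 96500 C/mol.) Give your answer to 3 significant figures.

1.60 g

Charge passed = 4.64 × 852 = 3953 C
n(e⁻) = Q/F = 3953/96500 = 0.04096 mol
K⁺ + e⁻ → K, so n(K) = 0.04096 mol
m = 0.04096 × 39.10 = 1.60 g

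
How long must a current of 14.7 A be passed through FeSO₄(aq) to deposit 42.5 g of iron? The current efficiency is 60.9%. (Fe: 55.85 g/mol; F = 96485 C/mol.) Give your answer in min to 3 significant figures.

n(Fe) = 42.5 / 55.85 = 0.7610 mol
Fe²⁺ + 2e⁻ → Fe, so n(e⁻) = 2 × 0.7610 = 1.522 mol
Q = 1.522 × 96485 / 0.609 = 2.411×10^5 C
t = Q / I = 2.411×10^5 / 14.7 = 16400 s = 273 min

273 min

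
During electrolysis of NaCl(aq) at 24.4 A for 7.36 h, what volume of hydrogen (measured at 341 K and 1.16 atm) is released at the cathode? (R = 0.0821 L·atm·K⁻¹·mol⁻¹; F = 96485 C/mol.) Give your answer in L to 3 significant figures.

Q = 24.4 A × 26496 s = 6.465×10^5 C
n(e⁻) = Q/F = 6.465×10^5/96485 = 6.701 mol
2H⁺ + 2e⁻ → H₂, so n(H₂) = 6.701 / 2 = 3.351 mol
V = nRT/P = 3.351 × 0.0821 × 341 / 1.16 = 80.87 L

80.9 L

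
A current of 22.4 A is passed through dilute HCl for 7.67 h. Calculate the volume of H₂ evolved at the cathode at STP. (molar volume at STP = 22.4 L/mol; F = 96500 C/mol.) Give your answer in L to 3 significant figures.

71.8 L

Q = It = 22.4 × 27612 = 6.185×10^5 C
n(e⁻) = 6.185×10^5 / 96500 = 6.409 mol
2H⁺ + 2e⁻ → H₂, so n(H₂) = 6.409 / 2 = 3.205 mol
V = 3.205 × 22.4 = 71.79 L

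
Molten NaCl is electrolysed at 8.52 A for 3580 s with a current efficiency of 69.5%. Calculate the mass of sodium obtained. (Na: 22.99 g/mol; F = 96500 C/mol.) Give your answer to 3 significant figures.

Q = 8.52 × 3580 = 30500 C
n(e⁻) = 30500 / 96500 = 0.3161 mol
Na⁺ + e⁻ → Na, so theoretical m(Na) = 0.3161 × 22.99 = 7.267 g
Actual mass = 69.5% × 7.267 = 5.05 g

5.05 g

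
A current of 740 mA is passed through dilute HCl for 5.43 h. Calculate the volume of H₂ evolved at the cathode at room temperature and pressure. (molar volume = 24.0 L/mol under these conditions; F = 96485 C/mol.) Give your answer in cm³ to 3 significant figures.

1800 cm³

Q = It = 0.740 × 19548 = 14470 C
n(e⁻) = Q/F = 14470/96485 = 0.1500 mol
2H⁺ + 2e⁻ → H₂, so n(H₂) = 0.1500 / 2 = 0.07500 mol
V = 0.07500 × 24.0 = 1.800 L
= 1800 cm³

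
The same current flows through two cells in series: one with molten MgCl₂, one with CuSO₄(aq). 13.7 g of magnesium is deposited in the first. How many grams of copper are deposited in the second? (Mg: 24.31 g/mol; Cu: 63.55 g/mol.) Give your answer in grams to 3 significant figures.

n(Mg) = 13.7 / 24.31 = 0.5636 mol
Mg²⁺ + 2e⁻ → Mg, so n(e⁻) = 2 × 0.5636 = 1.127 mol
The cells are in series, so the same charge (and hence the same n(e⁻) = 1.127 mol) passes through both.
Cu²⁺ + 2e⁻ → Cu, so n(Cu) = 1.127 / 2 = 0.5635 mol
m(Cu) = 0.5635 × 63.55 = 35.8 g

35.8 g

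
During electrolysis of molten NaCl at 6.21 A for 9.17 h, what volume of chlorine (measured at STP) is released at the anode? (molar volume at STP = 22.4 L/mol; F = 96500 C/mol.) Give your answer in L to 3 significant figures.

Charge passed = 6.21 × 33012 = 2.050×10^5 C
Moles of electrons = 2.050×10^5 / 96500 = 2.124 mol
2Cl⁻ → Cl₂ + 2e⁻, so n(Cl₂) = 2.124 / 2 = 1.062 mol
V = 1.062 × 22.4 = 23.79 L

23.8 L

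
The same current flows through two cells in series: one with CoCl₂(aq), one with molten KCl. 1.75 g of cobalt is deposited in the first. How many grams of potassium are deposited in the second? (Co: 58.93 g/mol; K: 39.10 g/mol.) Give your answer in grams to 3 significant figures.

2.32 g

n(Co) = 1.75 / 58.93 = 0.02970 mol
Co²⁺ + 2e⁻ → Co, so n(e⁻) = 2 × 0.02970 = 0.05940 mol
In series, the same 0.05940 mol of electrons flows through the second cell.
K⁺ + e⁻ → K, so n(K) = 0.05940 mol
m(K) = 0.05940 × 39.10 = 2.32 g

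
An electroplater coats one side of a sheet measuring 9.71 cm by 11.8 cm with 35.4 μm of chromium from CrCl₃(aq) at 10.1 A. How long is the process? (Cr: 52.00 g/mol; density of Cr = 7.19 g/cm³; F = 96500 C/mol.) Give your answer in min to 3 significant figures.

Plated area = 9.71 × 11.8 = 114.6 cm²
Volume = 114.6 × 35.4×10⁻⁴ cm = 0.4057 cm³
m(Cr) = 0.4057 × 7.19 = 2.917 g
n(Cr) = 2.917 / 52.00 = 0.05610 mol; n(e⁻) = 3 × 0.05610 = 0.1683 mol
Q = 0.1683 × 96500 = 16240 C
t = 16240 / 10.1 = 1608 s = 26.8 min

26.8 min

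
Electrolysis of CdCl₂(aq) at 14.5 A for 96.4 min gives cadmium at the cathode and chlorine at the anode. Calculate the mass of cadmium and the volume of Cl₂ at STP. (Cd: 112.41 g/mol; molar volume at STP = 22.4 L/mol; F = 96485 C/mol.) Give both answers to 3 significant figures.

48.9 g Cd; 9.74 L Cl₂

Q = 14.5 × 5784 = 83870 C; n(e⁻) = 83870 / 96485 = 0.8693 mol
Cathode: Cd²⁺ + 2e⁻ → Cd → n(Cd) = 0.8693/2 = 0.4347 mol → 48.9 g
Anode: 2Cl⁻ → Cl₂ + 2e⁻ → n(Cl₂) = 0.8693/2 = 0.4347 mol → 9.74 L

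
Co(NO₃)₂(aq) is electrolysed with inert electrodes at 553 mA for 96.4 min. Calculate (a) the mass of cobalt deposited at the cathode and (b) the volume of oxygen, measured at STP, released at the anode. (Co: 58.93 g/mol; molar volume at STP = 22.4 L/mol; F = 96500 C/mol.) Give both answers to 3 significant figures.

Q = 0.553 × 5784 = 3199 C; n(e⁻) = 3199 / 96500 = 0.03315 mol
Cathode: Co²⁺ + 2e⁻ → Co → n(Co) = 0.03315/2 = 0.01658 mol → 0.977 g
Anode: 2H₂O → O₂ + 4H⁺ + 4e⁻ → n(O₂) = 0.03315/4 = 0.008288 mol → 0.186 L

0.977 g Co; 0.186 L O₂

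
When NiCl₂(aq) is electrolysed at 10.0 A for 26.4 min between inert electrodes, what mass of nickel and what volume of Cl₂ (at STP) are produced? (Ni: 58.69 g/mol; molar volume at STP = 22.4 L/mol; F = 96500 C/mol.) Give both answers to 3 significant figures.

Q = 10.0 × 1584 = 15840 C; n(e⁻) = 15840 / 96500 = 0.1641 mol
Cathode: Ni²⁺ + 2e⁻ → Ni → n(Ni) = 0.1641/2 = 0.08205 mol → 4.82 g
Anode: 2Cl⁻ → Cl₂ + 2e⁻ → n(Cl₂) = 0.1641/2 = 0.08205 mol → 1.84 L

4.82 g Ni; 1.84 L Cl₂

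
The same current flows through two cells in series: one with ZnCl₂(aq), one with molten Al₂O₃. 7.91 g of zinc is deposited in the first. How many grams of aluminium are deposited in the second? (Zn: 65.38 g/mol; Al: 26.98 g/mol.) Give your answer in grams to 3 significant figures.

2.18 g

n(Zn) = 7.91 / 65.38 = 0.1210 mol
Zn²⁺ + 2e⁻ → Zn, so n(e⁻) = 2 × 0.1210 = 0.2420 mol
Same current for the same time ⇒ same n(e⁻) = 0.2420 mol in both cells.
Al³⁺ + 3e⁻ → Al, so n(Al) = 0.2420 / 3 = 0.08067 mol
m(Al) = 0.08067 × 26.98 = 2.18 g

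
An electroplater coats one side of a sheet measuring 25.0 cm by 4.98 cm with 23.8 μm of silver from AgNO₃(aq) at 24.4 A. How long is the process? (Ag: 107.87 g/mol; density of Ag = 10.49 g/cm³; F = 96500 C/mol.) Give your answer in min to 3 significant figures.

1.90 min

Plated area = 25.0 × 4.98 = 124.5 cm²
Volume = 124.5 × 23.8×10⁻⁴ cm = 0.2963 cm³
m(Ag) = 0.2963 × 10.49 = 3.108 g
n(Ag) = 3.108 / 107.87 = 0.02881 mol; n(e⁻) = 0.02881 mol
Q = 0.02881 × 96500 = 2780 C
t = 2780 / 24.4 = 113.9 s = 1.90 min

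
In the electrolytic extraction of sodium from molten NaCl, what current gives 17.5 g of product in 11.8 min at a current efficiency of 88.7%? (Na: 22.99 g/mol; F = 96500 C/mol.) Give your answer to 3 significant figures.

n(Na) = 17.5 / 22.99 = 0.7612 mol
Na⁺ + e⁻ → Na, so n(e⁻) = 0.7612 mol
Q = 0.7612 × 96500 / 0.887 = 82810 C
I = Q / t = 82810 / 708 s = 117 A

117 A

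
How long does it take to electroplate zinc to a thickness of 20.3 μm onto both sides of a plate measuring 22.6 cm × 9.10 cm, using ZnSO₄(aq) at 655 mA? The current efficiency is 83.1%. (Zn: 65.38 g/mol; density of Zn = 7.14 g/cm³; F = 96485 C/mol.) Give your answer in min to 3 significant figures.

539 min

Plated area = 2 × 22.6 × 9.10 = 411.3 cm²
Volume = 411.3 × 20.3×10⁻⁴ cm = 0.8349 cm³
m(Zn) = 0.8349 × 7.14 = 5.961 g
n(Zn) = 5.961 / 65.38 = 0.09117 mol; n(e⁻) = 2 × 0.09117 = 0.1823 mol
Q = 0.1823 × 96485 / 0.831 = 21170 C
t = 21170 / 0.655 = 32320 s = 539 min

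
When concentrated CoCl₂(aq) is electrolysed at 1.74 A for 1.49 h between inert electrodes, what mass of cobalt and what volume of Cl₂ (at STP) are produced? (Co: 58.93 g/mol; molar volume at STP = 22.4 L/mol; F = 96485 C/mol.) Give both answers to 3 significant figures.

Q = 1.74 × 5364 = 9333 C; n(e⁻) = 9333 / 96485 = 0.09673 mol
Cathode: Co²⁺ + 2e⁻ → Co → n(Co) = 0.09673/2 = 0.04837 mol → 2.85 g
Anode: 2Cl⁻ → Cl₂ + 2e⁻ → n(Cl₂) = 0.09673/2 = 0.04837 mol → 1.08 L

2.85 g Co; 1.08 L Cl₂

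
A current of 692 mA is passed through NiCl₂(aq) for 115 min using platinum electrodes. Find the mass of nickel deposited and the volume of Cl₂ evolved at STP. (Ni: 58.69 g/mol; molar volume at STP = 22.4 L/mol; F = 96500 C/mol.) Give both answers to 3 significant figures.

Q = 0.692 × 6900 = 4775 C; n(e⁻) = 4775 / 96500 = 0.04948 mol
Cathode: Ni²⁺ + 2e⁻ → Ni → n(Ni) = 0.04948/2 = 0.02474 mol → 1.45 g
Anode: 2Cl⁻ → Cl₂ + 2e⁻ → n(Cl₂) = 0.04948/2 = 0.02474 mol → 0.554 L

1.45 g Ni; 0.554 L Cl₂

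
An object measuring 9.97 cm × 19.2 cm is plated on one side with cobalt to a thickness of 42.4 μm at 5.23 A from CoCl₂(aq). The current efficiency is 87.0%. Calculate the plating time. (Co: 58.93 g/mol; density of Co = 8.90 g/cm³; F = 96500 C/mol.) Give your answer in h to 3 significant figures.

1.44 h

Plated area = 9.97 × 19.2 = 191.4 cm²
Volume = 191.4 × 42.4×10⁻⁴ cm = 0.8115 cm³
m(Co) = 0.8115 × 8.90 = 7.222 g
n(Co) = 7.222 / 58.93 = 0.1226 mol; n(e⁻) = 2 × 0.1226 = 0.2452 mol
Q = 0.2452 × 96500 / 0.870 = 27200 C
t = 27200 / 5.23 = 5201 s = 1.44 h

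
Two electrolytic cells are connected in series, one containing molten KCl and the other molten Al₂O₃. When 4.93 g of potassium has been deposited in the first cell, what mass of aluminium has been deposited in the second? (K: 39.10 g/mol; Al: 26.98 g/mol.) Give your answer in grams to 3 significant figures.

n(K) = 4.93 / 39.10 = 0.1261 mol
K⁺ + e⁻ → K, so n(e⁻) = 0.1261 mol
Since the cells are in series, n(e⁻) in the Al cell is also 0.1261 mol.
Al³⁺ + 3e⁻ → Al, so n(Al) = 0.1261 / 3 = 0.04203 mol
m(Al) = 0.04203 × 26.98 = 1.13 g

1.13 g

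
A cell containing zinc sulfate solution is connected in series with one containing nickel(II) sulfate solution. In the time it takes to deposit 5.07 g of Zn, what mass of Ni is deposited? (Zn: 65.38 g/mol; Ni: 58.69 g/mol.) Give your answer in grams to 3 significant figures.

n(Zn) = 5.07 / 65.38 = 0.07755 mol
Zn²⁺ + 2e⁻ → Zn, so n(e⁻) = 2 × 0.07755 = 0.1551 mol
Same current for the same time ⇒ same n(e⁻) = 0.1551 mol in both cells.
Ni²⁺ + 2e⁻ → Ni, so n(Ni) = 0.1551 / 2 = 0.07755 mol
m(Ni) = 0.07755 × 58.69 = 4.55 g

4.55 g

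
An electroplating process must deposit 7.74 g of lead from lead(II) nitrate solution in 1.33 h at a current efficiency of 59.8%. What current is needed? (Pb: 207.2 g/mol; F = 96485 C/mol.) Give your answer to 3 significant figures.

n(Pb) = 7.74 / 207.2 = 0.03736 mol
Pb²⁺ + 2e⁻ → Pb, so n(e⁻) = 2 × 0.03736 = 0.07472 mol
Q = 0.07472 × 96485 / 0.598 = 12060 C
I = Q / t = 12060 / 4788 s = 2.52 A

2.52 A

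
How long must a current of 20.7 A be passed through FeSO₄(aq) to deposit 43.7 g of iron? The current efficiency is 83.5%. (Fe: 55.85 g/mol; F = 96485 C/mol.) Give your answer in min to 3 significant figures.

146 min

n(Fe) = 43.7 / 55.85 = 0.7825 mol
Fe²⁺ + 2e⁻ → Fe, so n(e⁻) = 2 × 0.7825 = 1.565 mol
Q = 1.565 × 96485 / 0.835 = 1.808×10^5 C
t = Q / I = 1.808×10^5 / 20.7 = 8734 s = 146 min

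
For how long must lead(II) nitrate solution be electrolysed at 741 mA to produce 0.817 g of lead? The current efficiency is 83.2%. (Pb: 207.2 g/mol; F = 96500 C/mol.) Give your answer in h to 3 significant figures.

0.343 h

n(Pb) = 0.817 / 207.2 = 0.003943 mol
Pb²⁺ + 2e⁻ → Pb, so n(e⁻) = 2 × 0.003943 = 0.007886 mol
Q = 0.007886 × 96500 / 0.832 = 914.7 C
t = Q / I = 914.7 / 0.741 = 1234 s = 0.343 h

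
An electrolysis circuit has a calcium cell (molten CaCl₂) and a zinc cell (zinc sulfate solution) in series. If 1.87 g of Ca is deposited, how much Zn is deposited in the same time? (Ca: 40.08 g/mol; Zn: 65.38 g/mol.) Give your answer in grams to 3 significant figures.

3.05 g

n(Ca) = 1.87 / 40.08 = 0.04666 mol
Ca²⁺ + 2e⁻ → Ca, so n(e⁻) = 2 × 0.04666 = 0.09332 mol
The cells are in series, so the same charge (and hence the same n(e⁻) = 0.09332 mol) passes through both.
Zn²⁺ + 2e⁻ → Zn, so n(Zn) = 0.09332 / 2 = 0.04666 mol
m(Zn) = 0.04666 × 65.38 = 3.05 g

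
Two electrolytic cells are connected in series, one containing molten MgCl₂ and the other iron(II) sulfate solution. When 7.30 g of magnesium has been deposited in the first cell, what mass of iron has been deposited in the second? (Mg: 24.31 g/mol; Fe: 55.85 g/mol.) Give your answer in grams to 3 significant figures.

16.8 g

n(Mg) = 7.30 / 24.31 = 0.3003 mol
Mg²⁺ + 2e⁻ → Mg, so n(e⁻) = 2 × 0.3003 = 0.6006 mol
In series, the same 0.6006 mol of electrons flows through the second cell.
Fe²⁺ + 2e⁻ → Fe, so n(Fe) = 0.6006 / 2 = 0.3003 mol
m(Fe) = 0.3003 × 55.85 = 16.8 g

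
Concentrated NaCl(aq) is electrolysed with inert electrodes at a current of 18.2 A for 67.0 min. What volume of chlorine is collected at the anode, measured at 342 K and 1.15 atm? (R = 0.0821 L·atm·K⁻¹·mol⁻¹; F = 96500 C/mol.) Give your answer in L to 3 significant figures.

9.26 L

Q = It = 18.2 × 4020 = 73160 C
Moles of electrons = 73160 / 96500 = 0.7581 mol
2Cl⁻ → Cl₂ + 2e⁻, so n(Cl₂) = 0.7581 / 2 = 0.3791 mol
V = nRT/P = 0.3791 × 0.0821 × 342 / 1.15 = 9.256 L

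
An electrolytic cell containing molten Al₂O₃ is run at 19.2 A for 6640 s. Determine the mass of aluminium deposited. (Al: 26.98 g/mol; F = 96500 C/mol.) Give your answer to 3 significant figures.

Charge passed = 19.2 × 6640 = 1.275×10^5 C
n(e⁻) = Q/F = 1.275×10^5/96500 = 1.321 mol
Al³⁺ + 3e⁻ → Al, so n(Al) = 1.321 / 3 = 0.4403 mol
m = 0.4403 × 26.98 = 11.9 g

11.9 g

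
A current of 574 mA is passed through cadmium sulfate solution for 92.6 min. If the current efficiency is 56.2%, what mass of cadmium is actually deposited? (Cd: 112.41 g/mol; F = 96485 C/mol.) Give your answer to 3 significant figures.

Q = 0.574 × 5556 = 3189 C
n(e⁻) = 3189 / 96485 = 0.03305 mol
Cd²⁺ + 2e⁻ → Cd, so theoretical m(Cd) = 0.01653 × 112.41 = 1.858 g
Actual mass = 56.2% × 1.858 = 1.04 g

1.04 g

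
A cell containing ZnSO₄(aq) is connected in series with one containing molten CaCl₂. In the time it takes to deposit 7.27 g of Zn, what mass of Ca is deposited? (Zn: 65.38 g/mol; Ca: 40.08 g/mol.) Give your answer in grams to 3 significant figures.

4.46 g

n(Zn) = 7.27 / 65.38 = 0.1112 mol
Zn²⁺ + 2e⁻ → Zn, so n(e⁻) = 2 × 0.1112 = 0.2224 mol
The cells are in series, so the same charge (and hence the same n(e⁻) = 0.2224 mol) passes through both.
Ca²⁺ + 2e⁻ → Ca, so n(Ca) = 0.2224 / 2 = 0.1112 mol
m(Ca) = 0.1112 × 40.08 = 4.46 g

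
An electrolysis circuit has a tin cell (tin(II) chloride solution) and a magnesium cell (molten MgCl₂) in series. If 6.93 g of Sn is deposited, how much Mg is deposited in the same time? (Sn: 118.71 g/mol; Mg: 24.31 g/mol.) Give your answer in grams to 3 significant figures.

1.42 g

n(Sn) = 6.93 / 118.71 = 0.05838 mol
Sn²⁺ + 2e⁻ → Sn, so n(e⁻) = 2 × 0.05838 = 0.1168 mol
The cells are in series, so the same charge (and hence the same n(e⁻) = 0.1168 mol) passes through both.
Mg²⁺ + 2e⁻ → Mg, so n(Mg) = 0.1168 / 2 = 0.05840 mol
m(Mg) = 0.05840 × 24.31 = 1.42 g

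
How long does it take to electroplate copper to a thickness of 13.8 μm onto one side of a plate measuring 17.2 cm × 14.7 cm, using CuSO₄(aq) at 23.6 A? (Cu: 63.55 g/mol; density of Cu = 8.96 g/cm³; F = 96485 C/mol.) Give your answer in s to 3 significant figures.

Plated area = 17.2 × 14.7 = 252.8 cm²
Volume = 252.8 × 13.8×10⁻⁴ cm = 0.3489 cm³
m(Cu) = 0.3489 × 8.96 = 3.126 g
n(Cu) = 3.126 / 63.55 = 0.04919 mol; n(e⁻) = 2 × 0.04919 = 0.09838 mol
Q = 0.09838 × 96485 = 9492 C
t = 9492 / 23.6 = 402.2 s

402 s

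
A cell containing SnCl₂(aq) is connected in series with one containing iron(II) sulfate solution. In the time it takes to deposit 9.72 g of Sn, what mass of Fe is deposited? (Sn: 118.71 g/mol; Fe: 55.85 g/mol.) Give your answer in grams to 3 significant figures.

4.57 g

n(Sn) = 9.72 / 118.71 = 0.08188 mol
Sn²⁺ + 2e⁻ → Sn, so n(e⁻) = 2 × 0.08188 = 0.1638 mol
Since the cells are in series, n(e⁻) in the Fe cell is also 0.1638 mol.
Fe²⁺ + 2e⁻ → Fe, so n(Fe) = 0.1638 / 2 = 0.08190 mol
m(Fe) = 0.08190 × 55.85 = 4.57 g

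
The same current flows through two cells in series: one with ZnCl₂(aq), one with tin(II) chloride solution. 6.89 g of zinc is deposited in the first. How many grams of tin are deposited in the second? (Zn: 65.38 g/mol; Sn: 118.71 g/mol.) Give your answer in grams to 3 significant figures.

12.5 g

n(Zn) = 6.89 / 65.38 = 0.1054 mol
Zn²⁺ + 2e⁻ → Zn, so n(e⁻) = 2 × 0.1054 = 0.2108 mol
Same current for the same time ⇒ same n(e⁻) = 0.2108 mol in both cells.
Sn²⁺ + 2e⁻ → Sn, so n(Sn) = 0.2108 / 2 = 0.1054 mol
m(Sn) = 0.1054 × 118.71 = 12.5 g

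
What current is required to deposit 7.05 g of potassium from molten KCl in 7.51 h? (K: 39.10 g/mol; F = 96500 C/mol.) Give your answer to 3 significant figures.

n(K) = 7.05 / 39.10 = 0.1803 mol
K⁺ + e⁻ → K, so n(e⁻) = 0.1803 mol
Q = 0.1803 × 96500 = 17400 C
I = Q / t = 17400 / 27036 s = 0.644 A

0.644 A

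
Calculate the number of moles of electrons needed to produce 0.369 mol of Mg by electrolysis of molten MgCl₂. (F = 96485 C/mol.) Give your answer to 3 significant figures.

Mg²⁺ + 2e⁻ → Mg, so n(e⁻) = 2 × 0.369 = 0.7380 mol

0.738 mol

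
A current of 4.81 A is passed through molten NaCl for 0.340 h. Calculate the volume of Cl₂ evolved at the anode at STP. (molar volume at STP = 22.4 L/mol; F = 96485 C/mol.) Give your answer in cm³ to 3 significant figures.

Charge passed = 4.81 × 1224 = 5887 C
Moles of electrons = 5887 / 96485 = 0.06101 mol
2Cl⁻ → Cl₂ + 2e⁻, so n(Cl₂) = 0.06101 / 2 = 0.03051 mol
V = 0.03051 × 22.4 = 0.6834 L
= 683 cm³

683 cm³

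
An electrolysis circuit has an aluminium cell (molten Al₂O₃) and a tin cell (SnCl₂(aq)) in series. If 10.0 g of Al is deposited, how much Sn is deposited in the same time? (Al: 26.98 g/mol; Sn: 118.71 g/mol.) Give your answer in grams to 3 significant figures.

n(Al) = 10.0 / 26.98 = 0.3706 mol
Al³⁺ + 3e⁻ → Al, so n(e⁻) = 3 × 0.3706 = 1.112 mol
In series, the same 1.112 mol of electrons flows through the second cell.
Sn²⁺ + 2e⁻ → Sn, so n(Sn) = 1.112 / 2 = 0.5560 mol
m(Sn) = 0.5560 × 118.71 = 66.0 g

66.0 g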